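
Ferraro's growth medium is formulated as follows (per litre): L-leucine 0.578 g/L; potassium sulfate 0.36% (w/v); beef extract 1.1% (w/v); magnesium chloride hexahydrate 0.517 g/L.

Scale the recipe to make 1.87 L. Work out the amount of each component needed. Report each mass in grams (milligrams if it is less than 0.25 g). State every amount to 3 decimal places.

Working volume: 1.87 L.
L-leucine: 0.578 g/L × 1.87 L = 1.081 g
potassium sulfate: 0.36 g per 100 mL × 1870 mL ÷ 100 = 6.732 g
beef extract: 1.1% w/v = 11 g/L → 11 × 1.87 L = 20.570 g
magnesium chloride hexahydrate: 0.517 g/L × 1.87 L = 0.967 g

L-leucine 1.081 g; potassium sulfate 6.732 g; beef extract 20.570 g; magnesium chloride hexahydrate 0.967 g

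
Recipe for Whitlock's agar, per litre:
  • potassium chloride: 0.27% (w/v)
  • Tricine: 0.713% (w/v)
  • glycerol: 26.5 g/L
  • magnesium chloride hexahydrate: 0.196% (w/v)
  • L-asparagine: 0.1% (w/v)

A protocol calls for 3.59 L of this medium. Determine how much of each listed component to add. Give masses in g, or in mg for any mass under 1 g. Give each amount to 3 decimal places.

potassium chloride 9.693 g; Tricine 25.597 g; glycerol 95.135 g; magnesium chloride hexahydrate 7.036 g; L-asparagine 3.590 g

Scale factor relative to 1 L: 3.59.
potassium chloride: 0.27 g per 100 mL × 3590 mL ÷ 100 = 9.693 g
Tricine: 0.713% w/v = 7.13 g/L → 7.13 × 3.59 L = 25.597 g
glycerol: 26.5 g/L × 3.59 L = 95.135 g
magnesium chloride hexahydrate: 0.196 g per 100 mL × 3590 mL ÷ 100 = 7.036 g
L-asparagine: 0.1 g per 100 mL × 3590 mL ÷ 100 = 3.590 g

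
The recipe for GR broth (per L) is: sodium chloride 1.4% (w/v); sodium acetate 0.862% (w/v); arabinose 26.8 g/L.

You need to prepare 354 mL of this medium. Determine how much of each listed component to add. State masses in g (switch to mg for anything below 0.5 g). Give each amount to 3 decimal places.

sodium chloride 4.956 g; sodium acetate 3.051 g; arabinose 9.487 g

Scale factor relative to 1 L: 0.354.
sodium chloride: 1.4 g per 100 mL × 354 mL ÷ 100 = 4.956 g
sodium acetate: 0.862 g per 100 mL × 354 mL ÷ 100 = 3.051 g
arabinose: 26.8 g/L × 0.354 L = 9.487 g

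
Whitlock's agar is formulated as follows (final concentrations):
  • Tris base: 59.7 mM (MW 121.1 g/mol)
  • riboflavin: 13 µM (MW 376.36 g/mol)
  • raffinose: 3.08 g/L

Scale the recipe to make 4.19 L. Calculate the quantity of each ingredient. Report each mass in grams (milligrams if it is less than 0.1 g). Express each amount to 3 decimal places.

Working volume: 4.19 L.
Tris base: 59.7 mmol/L × 121.1 g/mol × 4.19 L ÷ 1000 = 30.292 g
riboflavin: 13 µmol/L × 376.36 g/mol × 4.19 L ÷ 1000 = 20.500 mg
raffinose: 3.08 g/L × 4.19 L = 12.905 g

Tris base 30.292 g; riboflavin 20.500 mg; raffinose 12.905 g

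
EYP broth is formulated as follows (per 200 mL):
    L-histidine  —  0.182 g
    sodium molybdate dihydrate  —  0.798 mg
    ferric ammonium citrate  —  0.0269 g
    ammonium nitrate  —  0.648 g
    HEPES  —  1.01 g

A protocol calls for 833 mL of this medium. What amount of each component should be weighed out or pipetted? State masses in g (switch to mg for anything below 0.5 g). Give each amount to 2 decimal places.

L-histidine 0.76 g; sodium molybdate dihydrate 3.32 mg; ferric ammonium citrate 112.04 mg; ammonium nitrate 2.70 g; HEPES 4.21 g

Scale factor = 833 mL / 200 mL = 4.165.
L-histidine: 0.182 g × (833 mL / 200 mL) = 0.76 g
sodium molybdate dihydrate: 0.798 mg × (833 mL / 200 mL) = 3.32 mg
ferric ammonium citrate: 0.0269 g × (833 mL / 200 mL) = 0.112038 g = 112.04 mg
ammonium nitrate: 0.648 g × (833 mL / 200 mL) = 2.70 g
HEPES: 1.01 g × (833 mL / 200 mL) = 4.21 g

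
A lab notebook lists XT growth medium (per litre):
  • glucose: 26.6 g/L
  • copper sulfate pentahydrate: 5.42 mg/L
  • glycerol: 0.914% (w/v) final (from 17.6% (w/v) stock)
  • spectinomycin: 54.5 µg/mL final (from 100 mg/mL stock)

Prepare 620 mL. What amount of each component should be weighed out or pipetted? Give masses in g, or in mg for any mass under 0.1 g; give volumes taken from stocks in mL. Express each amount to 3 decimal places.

Target volume = 620 mL = 0.62 L.
glucose: 26.6 g/L × 0.62 L = 16.492 g
copper sulfate pentahydrate: 5.42 mg/L × 0.62 L = 3.360 mg
glycerol: C1V1 = C2V2 → 0.914% ÷ 17.6% × 620 mL = 32.198 mL
spectinomycin: C1V1 = C2V2 → 54.5 µg/mL × 620 mL ÷ 100000 µg/mL = 0.338 mL

glucose 16.492 g; copper sulfate pentahydrate 3.360 mg; glycerol 32.198 mL; spectinomycin 0.338 mL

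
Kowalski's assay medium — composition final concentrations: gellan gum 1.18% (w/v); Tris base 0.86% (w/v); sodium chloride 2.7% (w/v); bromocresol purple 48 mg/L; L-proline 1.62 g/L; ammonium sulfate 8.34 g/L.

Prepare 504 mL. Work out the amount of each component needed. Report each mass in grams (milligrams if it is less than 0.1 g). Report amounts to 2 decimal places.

Scale factor relative to 1 L: 0.504.
gellan gum: 1.18 g per 100 mL × 504 mL ÷ 100 = 5.95 g
Tris base: 0.86% w/v = 8.6 g/L → 8.6 × 0.504 L = 4.33 g
sodium chloride: 2.7% w/v = 27 g/L → 27 × 0.504 L = 13.61 g
bromocresol purple: 48 mg/L × 0.504 L = 24.19 mg
L-proline: 1.62 g/L × 0.504 L = 0.82 g
ammonium sulfate: 8.34 g/L × 0.504 L = 4.20 g

gellan gum 5.95 g; Tris base 4.33 g; sodium chloride 13.61 g; bromocresol purple 24.19 mg; L-proline 0.82 g; ammonium sulfate 4.20 g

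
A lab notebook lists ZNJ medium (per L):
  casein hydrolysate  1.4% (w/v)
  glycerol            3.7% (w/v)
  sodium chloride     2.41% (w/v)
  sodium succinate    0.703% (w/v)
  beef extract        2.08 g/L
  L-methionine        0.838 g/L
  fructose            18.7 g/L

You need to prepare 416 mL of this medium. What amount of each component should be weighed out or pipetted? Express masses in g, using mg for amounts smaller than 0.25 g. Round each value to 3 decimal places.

casein hydrolysate 5.824 g; glycerol 15.392 g; sodium chloride 10.026 g; sodium succinate 2.924 g; beef extract 0.865 g; L-methionine 0.349 g; fructose 7.779 g

Scale factor relative to 1 L: 0.416.
casein hydrolysate: 1.4% w/v = 14 g/L → 14 × 0.416 L = 5.824 g
glycerol: 3.7 g per 100 mL × 416 mL ÷ 100 = 15.392 g
sodium chloride: 2.41% w/v = 24.1 g/L → 24.1 × 0.416 L = 10.026 g
sodium succinate: 0.703% w/v = 7.03 g/L → 7.03 × 0.416 L = 2.924 g
beef extract: 2.08 g/L × 0.416 L = 0.865 g
L-methionine: 0.838 g/L × 0.416 L = 0.349 g
fructose: 18.7 g/L × 0.416 L = 7.779 g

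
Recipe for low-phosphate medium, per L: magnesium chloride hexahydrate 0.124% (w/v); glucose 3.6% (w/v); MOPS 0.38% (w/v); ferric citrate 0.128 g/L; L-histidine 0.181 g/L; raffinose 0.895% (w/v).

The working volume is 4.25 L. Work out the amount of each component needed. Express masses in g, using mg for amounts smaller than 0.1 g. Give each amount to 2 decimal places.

Working volume: 4.25 L.
magnesium chloride hexahydrate: 0.124 g per 100 mL × 4250 mL ÷ 100 = 5.27 g
glucose: 3.6 g per 100 mL × 4250 mL ÷ 100 = 153.00 g
MOPS: 0.38% w/v = 3.8 g/L → 3.8 × 4.25 L = 16.15 g
ferric citrate: 0.128 g/L × 4.25 L = 0.54 g
L-histidine: 0.181 g/L × 4.25 L = 0.77 g
raffinose: 0.895 g per 100 mL × 4250 mL ÷ 100 = 38.04 g

magnesium chloride hexahydrate 5.27 g; glucose 153.00 g; MOPS 16.15 g; ferric citrate 0.54 g; L-histidine 0.77 g; raffinose 38.04 g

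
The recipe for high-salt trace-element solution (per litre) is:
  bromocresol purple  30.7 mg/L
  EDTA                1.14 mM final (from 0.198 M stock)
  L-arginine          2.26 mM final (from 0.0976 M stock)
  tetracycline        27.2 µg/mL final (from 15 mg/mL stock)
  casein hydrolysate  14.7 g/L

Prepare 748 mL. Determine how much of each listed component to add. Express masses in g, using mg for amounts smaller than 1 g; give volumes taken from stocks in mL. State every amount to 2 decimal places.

bromocresol purple 22.96 mg; EDTA 4.31 mL; L-arginine 17.32 mL; tetracycline 1.36 mL; casein hydrolysate 11.00 g

Working volume: 748 mL = 0.748 L.
bromocresol purple: 30.7 mg/L × 0.748 L = 22.96 mg
EDTA: dilute stock: 1.14 mM × 748 mL ÷ 198 mM = 4.31 mL
L-arginine: V = C2·V2/C1 = 2.26 mM × 748 mL ÷ 97.6 mM = 17.32 mL
tetracycline: V = C2·V2/C1 = 27.2 µg/mL × 748 mL ÷ 15000 µg/mL = 1.36 mL
casein hydrolysate: 14.7 g/L × 0.748 L = 11.00 g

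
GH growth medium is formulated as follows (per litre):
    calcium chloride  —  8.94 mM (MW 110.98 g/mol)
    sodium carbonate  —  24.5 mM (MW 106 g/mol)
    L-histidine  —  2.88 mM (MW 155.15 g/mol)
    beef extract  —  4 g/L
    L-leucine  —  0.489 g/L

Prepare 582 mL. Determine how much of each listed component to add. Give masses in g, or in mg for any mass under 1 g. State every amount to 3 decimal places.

calcium chloride 577.438 mg; sodium carbonate 1.511 g; L-histidine 260.056 mg; beef extract 2.328 g; L-leucine 284.598 mg

Target volume = 582 mL = 0.582 L.
calcium chloride: 8.94 mmol/L × 110.98 mg/mmol × 0.582 L = 577.438 mg
sodium carbonate: 24.5 mmol/L × 106 g/mol × 0.582 L ÷ 1000 = 1.511 g
L-histidine: 2.88 mmol/L × 155.15 mg/mmol × 0.582 L = 260.056 mg
beef extract: 4 g/L × 0.582 L = 2.328 g
L-leucine: 0.489 g/L × 0.582 L = 0.284598 g = 284.598 mg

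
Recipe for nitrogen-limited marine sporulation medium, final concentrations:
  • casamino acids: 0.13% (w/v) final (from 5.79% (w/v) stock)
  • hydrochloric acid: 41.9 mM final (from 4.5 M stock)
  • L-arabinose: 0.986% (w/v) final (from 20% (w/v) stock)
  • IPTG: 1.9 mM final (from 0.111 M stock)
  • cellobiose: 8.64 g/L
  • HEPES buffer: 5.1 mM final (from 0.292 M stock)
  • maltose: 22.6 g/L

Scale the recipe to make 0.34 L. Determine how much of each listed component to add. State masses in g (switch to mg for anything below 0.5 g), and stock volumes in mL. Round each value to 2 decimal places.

Scale factor relative to 1 L: 0.34.
casamino acids: V = C2·V2/C1 = 0.13% ÷ 5.79% × 340 mL = 7.63 mL
hydrochloric acid: dilute stock: 41.9 mM × 340 mL ÷ 4500 mM = 3.17 mL
L-arabinose: C1V1 = C2V2 → 0.986% ÷ 20% × 340 mL = 16.76 mL
IPTG: dilute stock: 1.9 mM × 340 mL ÷ 111 mM = 5.82 mL
cellobiose: 8.64 g/L × 0.34 L = 2.94 g
HEPES buffer: dilute stock: 5.1 mM × 340 mL ÷ 292 mM = 5.94 mL
maltose: 22.6 g/L × 0.34 L = 7.68 g

casamino acids 7.63 mL; hydrochloric acid 3.17 mL; L-arabinose 16.76 mL; IPTG 5.82 mL; cellobiose 2.94 g; HEPES buffer 5.94 mL; maltose 7.68 g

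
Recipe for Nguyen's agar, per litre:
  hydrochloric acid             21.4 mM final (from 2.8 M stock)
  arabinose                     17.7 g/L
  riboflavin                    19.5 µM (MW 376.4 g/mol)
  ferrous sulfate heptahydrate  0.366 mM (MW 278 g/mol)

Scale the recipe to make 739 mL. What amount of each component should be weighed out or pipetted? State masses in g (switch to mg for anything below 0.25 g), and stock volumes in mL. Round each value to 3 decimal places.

hydrochloric acid 5.648 mL; arabinose 13.080 g; riboflavin 5.424 mg; ferrous sulfate heptahydrate 75.192 mg

Target volume = 739 mL = 0.739 L.
hydrochloric acid: C1V1 = C2V2 → 21.4 mM × 739 mL ÷ 2800 mM = 5.648 mL
arabinose: 17.7 g/L × 0.739 L = 13.080 g
riboflavin: 19.5 µmol/L × 376.4 g/mol × 0.739 L ÷ 1000 = 5.424 mg
ferrous sulfate heptahydrate: 0.366 mmol/L × 278 mg/mmol × 0.739 L = 75.192 mg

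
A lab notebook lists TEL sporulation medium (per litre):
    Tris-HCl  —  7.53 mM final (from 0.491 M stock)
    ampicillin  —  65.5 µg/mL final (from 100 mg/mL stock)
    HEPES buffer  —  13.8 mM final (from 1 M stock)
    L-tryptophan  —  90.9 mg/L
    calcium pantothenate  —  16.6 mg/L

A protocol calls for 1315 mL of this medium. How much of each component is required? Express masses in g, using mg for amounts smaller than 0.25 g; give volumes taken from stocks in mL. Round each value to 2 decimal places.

Target volume = 1315 mL = 1.315 L.
Tris-HCl: V = C2·V2/C1 = 7.53 mM × 1315 mL ÷ 491 mM = 20.17 mL
ampicillin: dilute stock: 65.5 µg/mL × 1315 mL ÷ 100000 µg/mL = 0.86 mL
HEPES buffer: C1V1 = C2V2 → 13.8 mM × 1315 mL ÷ 1000 mM = 18.15 mL
L-tryptophan: 90.9 mg/L × 1.315 L = 119.53 mg
calcium pantothenate: 16.6 mg/L × 1.315 L = 21.83 mg

Tris-HCl 20.17 mL; ampicillin 0.86 mL; HEPES buffer 18.15 mL; L-tryptophan 119.53 mg; calcium pantothenate 21.83 mg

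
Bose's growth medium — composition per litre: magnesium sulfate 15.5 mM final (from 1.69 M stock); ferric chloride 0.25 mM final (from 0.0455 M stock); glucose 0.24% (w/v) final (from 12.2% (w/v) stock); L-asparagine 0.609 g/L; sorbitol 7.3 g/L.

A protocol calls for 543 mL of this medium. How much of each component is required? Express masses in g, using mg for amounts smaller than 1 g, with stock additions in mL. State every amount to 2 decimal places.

magnesium sulfate 4.98 mL; ferric chloride 2.98 mL; glucose 10.68 mL; L-asparagine 330.69 mg; sorbitol 3.96 g

Target volume = 543 mL = 0.543 L.
magnesium sulfate: C1V1 = C2V2 → 15.5 mM × 543 mL ÷ 1690 mM = 4.98 mL
ferric chloride: C1V1 = C2V2 → 0.25 mM × 543 mL ÷ 45.5 mM = 2.98 mL
glucose: C1V1 = C2V2 → 0.24% ÷ 12.2% × 543 mL = 10.68 mL
L-asparagine: 0.609 g/L × 0.543 L = 0.330687 g = 330.69 mg
sorbitol: 7.3 g/L × 0.543 L = 3.96 g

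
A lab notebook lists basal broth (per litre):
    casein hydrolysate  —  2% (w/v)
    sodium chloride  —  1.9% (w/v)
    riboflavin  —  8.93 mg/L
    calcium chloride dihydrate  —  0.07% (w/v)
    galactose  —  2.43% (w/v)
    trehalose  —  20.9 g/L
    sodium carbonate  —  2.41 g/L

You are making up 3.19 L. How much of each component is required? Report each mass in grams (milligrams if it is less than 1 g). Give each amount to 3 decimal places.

casein hydrolysate 63.800 g; sodium chloride 60.610 g; riboflavin 28.487 mg; calcium chloride dihydrate 2.233 g; galactose 77.517 g; trehalose 66.671 g; sodium carbonate 7.688 g

Scale factor relative to 1 L: 3.19.
casein hydrolysate: 2 g per 100 mL × 3190 mL ÷ 100 = 63.800 g
sodium chloride: 1.9 g per 100 mL × 3190 mL ÷ 100 = 60.610 g
riboflavin: 8.93 mg/L × 3.19 L = 28.487 mg
calcium chloride dihydrate: 0.07 g per 100 mL × 3190 mL ÷ 100 = 2.233 g
galactose: 2.43% w/v = 24.3 g/L → 24.3 × 3.19 L = 77.517 g
trehalose: 20.9 g/L × 3.19 L = 66.671 g
sodium carbonate: 2.41 g/L × 3.19 L = 7.688 g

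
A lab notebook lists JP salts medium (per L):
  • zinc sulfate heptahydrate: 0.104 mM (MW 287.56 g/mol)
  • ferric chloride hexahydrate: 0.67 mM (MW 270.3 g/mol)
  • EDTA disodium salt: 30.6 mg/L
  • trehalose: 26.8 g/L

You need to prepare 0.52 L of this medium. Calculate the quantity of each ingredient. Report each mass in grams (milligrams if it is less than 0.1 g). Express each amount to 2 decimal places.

Working volume: 0.52 L.
zinc sulfate heptahydrate: 0.104 mmol/L × 287.56 mg/mmol × 0.52 L = 15.55 mg
ferric chloride hexahydrate: 0.67 mmol/L × 270.3 mg/mmol × 0.52 L = 94.17 mg
EDTA disodium salt: 30.6 mg/L × 0.52 L = 15.91 mg
trehalose: 26.8 g/L × 0.52 L = 13.94 g

zinc sulfate heptahydrate 15.55 mg; ferric chloride hexahydrate 94.17 mg; EDTA disodium salt 15.91 mg; trehalose 13.94 g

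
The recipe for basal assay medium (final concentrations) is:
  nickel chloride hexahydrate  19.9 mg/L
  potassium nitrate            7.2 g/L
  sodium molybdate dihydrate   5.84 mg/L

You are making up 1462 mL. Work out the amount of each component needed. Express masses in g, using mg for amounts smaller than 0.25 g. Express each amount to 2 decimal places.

Working volume: 1462 mL = 1.462 L.
nickel chloride hexahydrate: 19.9 mg/L × 1.462 L = 29.09 mg
potassium nitrate: 7.2 g/L × 1.462 L = 10.53 g
sodium molybdate dihydrate: 5.84 mg/L × 1.462 L = 8.54 mg

nickel chloride hexahydrate 29.09 mg; potassium nitrate 10.53 g; sodium molybdate dihydrate 8.54 mg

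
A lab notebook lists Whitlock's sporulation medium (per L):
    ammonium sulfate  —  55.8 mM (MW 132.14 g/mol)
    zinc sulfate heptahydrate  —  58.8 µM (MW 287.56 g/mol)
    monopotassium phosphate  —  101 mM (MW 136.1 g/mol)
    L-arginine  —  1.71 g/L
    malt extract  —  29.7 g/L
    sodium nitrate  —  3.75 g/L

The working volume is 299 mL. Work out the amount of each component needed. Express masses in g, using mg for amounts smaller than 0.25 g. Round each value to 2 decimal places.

Working volume: 299 mL = 0.299 L.
ammonium sulfate: 55.8 mmol/L × 132.14 g/mol × 0.299 L ÷ 1000 = 2.20 g
zinc sulfate heptahydrate: 58.8 µmol/L × 287.56 g/mol × 0.299 L ÷ 1000 = 5.06 mg
monopotassium phosphate: 101 mmol/L × 136.1 g/mol × 0.299 L ÷ 1000 = 4.11 g
L-arginine: 1.71 g/L × 0.299 L = 0.51 g
malt extract: 29.7 g/L × 0.299 L = 8.88 g
sodium nitrate: 3.75 g/L × 0.299 L = 1.12 g

ammonium sulfate 2.20 g; zinc sulfate heptahydrate 5.06 mg; monopotassium phosphate 4.11 g; L-arginine 0.51 g; malt extract 8.88 g; sodium nitrate 1.12 g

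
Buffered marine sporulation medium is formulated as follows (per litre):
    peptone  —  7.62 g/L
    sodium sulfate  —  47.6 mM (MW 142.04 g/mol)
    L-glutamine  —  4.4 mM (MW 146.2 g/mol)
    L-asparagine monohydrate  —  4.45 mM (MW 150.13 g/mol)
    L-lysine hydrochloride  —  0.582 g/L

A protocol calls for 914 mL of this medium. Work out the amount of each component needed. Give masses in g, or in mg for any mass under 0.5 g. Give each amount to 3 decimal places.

Working volume: 914 mL = 0.914 L.
peptone: 7.62 g/L × 0.914 L = 6.965 g
sodium sulfate: 47.6 mmol/L × 142.04 g/mol × 0.914 L ÷ 1000 = 6.180 g
L-glutamine: 4.4 mmol/L × 146.2 g/mol × 0.914 L ÷ 1000 = 0.588 g
L-asparagine monohydrate: 4.45 mmol/L × 150.13 g/mol × 0.914 L ÷ 1000 = 0.611 g
L-lysine hydrochloride: 0.582 g/L × 0.914 L = 0.532 g

peptone 6.965 g; sodium sulfate 6.180 g; L-glutamine 0.588 g; L-asparagine monohydrate 0.611 g; L-lysine hydrochloride 0.532 g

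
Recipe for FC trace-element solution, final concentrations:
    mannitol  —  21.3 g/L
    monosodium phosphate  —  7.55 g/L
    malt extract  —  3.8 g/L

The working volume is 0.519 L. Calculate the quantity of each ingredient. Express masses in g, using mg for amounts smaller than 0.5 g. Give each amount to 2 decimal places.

Working volume: 0.519 L.
mannitol: 21.3 g/L × 0.519 L = 11.05 g
monosodium phosphate: 7.55 g/L × 0.519 L = 3.92 g
malt extract: 3.8 g/L × 0.519 L = 1.97 g

mannitol 11.05 g; monosodium phosphate 3.92 g; malt extract 1.97 g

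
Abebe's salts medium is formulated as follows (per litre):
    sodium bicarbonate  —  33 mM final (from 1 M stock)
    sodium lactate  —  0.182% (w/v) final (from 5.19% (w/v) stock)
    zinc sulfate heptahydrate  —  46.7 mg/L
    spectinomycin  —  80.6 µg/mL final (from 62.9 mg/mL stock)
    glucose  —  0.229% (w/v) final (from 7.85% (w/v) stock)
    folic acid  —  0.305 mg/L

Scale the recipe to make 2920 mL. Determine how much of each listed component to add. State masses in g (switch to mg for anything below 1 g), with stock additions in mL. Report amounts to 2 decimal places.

Working volume: 2920 mL = 2.92 L.
sodium bicarbonate: V = C2·V2/C1 = 33 mM × 2920 mL ÷ 1000 mM = 96.36 mL
sodium lactate: V = C2·V2/C1 = 0.182% ÷ 5.19% × 2920 mL = 102.40 mL
zinc sulfate heptahydrate: 46.7 mg/L × 2.92 L = 136.36 mg
spectinomycin: dilute stock: 80.6 µg/mL × 2920 mL ÷ 62900 µg/mL = 3.74 mL
glucose: C1V1 = C2V2 → 0.229% ÷ 7.85% × 2920 mL = 85.18 mL
folic acid: 0.305 mg/L × 2.92 L = 0.89 mg

sodium bicarbonate 96.36 mL; sodium lactate 102.40 mL; zinc sulfate heptahydrate 136.36 mg; spectinomycin 3.74 mL; glucose 85.18 mL; folic acid 0.89 mg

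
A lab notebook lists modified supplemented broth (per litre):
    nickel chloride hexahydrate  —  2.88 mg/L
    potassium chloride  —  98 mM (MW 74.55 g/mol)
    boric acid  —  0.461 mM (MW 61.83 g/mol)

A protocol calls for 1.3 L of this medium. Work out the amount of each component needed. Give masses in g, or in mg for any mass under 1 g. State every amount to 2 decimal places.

Scale factor relative to 1 L: 1.3.
nickel chloride hexahydrate: 2.88 mg/L × 1.3 L = 3.74 mg
potassium chloride: 98 mmol/L × 74.55 g/mol × 1.3 L ÷ 1000 = 9.50 g
boric acid: 0.461 mmol/L × 61.83 mg/mmol × 1.3 L = 37.05 mg

nickel chloride hexahydrate 3.74 mg; potassium chloride 9.50 g; boric acid 37.05 mg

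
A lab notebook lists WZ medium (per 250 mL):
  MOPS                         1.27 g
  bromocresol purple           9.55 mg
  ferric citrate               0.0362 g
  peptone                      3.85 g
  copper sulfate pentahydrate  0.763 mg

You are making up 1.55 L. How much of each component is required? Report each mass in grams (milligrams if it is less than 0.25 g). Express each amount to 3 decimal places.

Ratio of target to recipe volume: 1550 / 250 = 6.2.
MOPS: 1.27 g × (1550 mL / 250 mL) = 7.874 g
bromocresol purple: 9.55 mg × (1550 mL / 250 mL) = 59.210 mg
ferric citrate: 0.0362 g × (1550 mL / 250 mL) = 0.22444 g = 224.440 mg
peptone: 3.85 g × (1550 mL / 250 mL) = 23.870 g
copper sulfate pentahydrate: 0.763 mg × (1550 mL / 250 mL) = 4.731 mg

MOPS 7.874 g; bromocresol purple 59.210 mg; ferric citrate 224.440 mg; peptone 23.870 g; copper sulfate pentahydrate 4.731 mg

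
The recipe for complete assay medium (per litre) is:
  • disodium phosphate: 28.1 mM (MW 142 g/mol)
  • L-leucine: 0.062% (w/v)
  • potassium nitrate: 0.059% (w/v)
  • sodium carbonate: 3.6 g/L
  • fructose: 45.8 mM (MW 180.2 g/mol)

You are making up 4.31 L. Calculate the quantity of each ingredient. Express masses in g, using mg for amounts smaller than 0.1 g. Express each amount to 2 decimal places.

disodium phosphate 17.20 g; L-leucine 2.67 g; potassium nitrate 2.54 g; sodium carbonate 15.52 g; fructose 35.57 g

Scale factor relative to 1 L: 4.31.
disodium phosphate: 28.1 mmol/L × 142 g/mol × 4.31 L ÷ 1000 = 17.20 g
L-leucine: 0.062% w/v = 0.62 g/L → 0.62 × 4.31 L = 2.67 g
potassium nitrate: 0.059 g per 100 mL × 4310 mL ÷ 100 = 2.54 g
sodium carbonate: 3.6 g/L × 4.31 L = 15.52 g
fructose: 45.8 mmol/L × 180.2 g/mol × 4.31 L ÷ 1000 = 35.57 g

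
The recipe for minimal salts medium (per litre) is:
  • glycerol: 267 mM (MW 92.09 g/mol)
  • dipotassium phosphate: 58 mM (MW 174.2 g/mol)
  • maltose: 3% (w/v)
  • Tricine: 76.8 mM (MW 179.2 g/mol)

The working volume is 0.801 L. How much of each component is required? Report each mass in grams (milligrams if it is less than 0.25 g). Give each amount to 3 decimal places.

Working volume: 0.801 L.
glycerol: 267 mmol/L × 92.09 g/mol × 0.801 L ÷ 1000 = 19.695 g
dipotassium phosphate: 58 mmol/L × 174.2 g/mol × 0.801 L ÷ 1000 = 8.093 g
maltose: 3% w/v = 30 g/L → 30 × 0.801 L = 24.030 g
Tricine: 76.8 mmol/L × 179.2 g/mol × 0.801 L ÷ 1000 = 11.024 g

glycerol 19.695 g; dipotassium phosphate 8.093 g; maltose 24.030 g; Tricine 11.024 g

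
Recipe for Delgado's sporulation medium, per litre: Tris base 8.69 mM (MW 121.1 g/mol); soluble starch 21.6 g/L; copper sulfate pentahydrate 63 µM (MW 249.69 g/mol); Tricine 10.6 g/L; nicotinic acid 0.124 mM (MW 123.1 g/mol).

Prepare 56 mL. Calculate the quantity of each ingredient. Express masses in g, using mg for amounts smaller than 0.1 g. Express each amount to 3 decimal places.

Target volume = 56 mL = 0.056 L.
Tris base: 8.69 mmol/L × 121.1 mg/mmol × 0.056 L = 58.932 mg
soluble starch: 21.6 g/L × 0.056 L = 1.210 g
copper sulfate pentahydrate: 63 µmol/L × 249.69 g/mol × 0.056 L ÷ 1000 = 0.881 mg
Tricine: 10.6 g/L × 0.056 L = 0.594 g
nicotinic acid: 0.124 mmol/L × 123.1 mg/mmol × 0.056 L = 0.855 mg

Tris base 58.932 mg; soluble starch 1.210 g; copper sulfate pentahydrate 0.881 mg; Tricine 0.594 g; nicotinic acid 0.855 mg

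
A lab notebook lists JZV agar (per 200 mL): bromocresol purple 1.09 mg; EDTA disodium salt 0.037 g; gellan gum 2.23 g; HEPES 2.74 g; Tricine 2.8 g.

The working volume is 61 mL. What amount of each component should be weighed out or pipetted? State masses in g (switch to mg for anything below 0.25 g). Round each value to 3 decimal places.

bromocresol purple 0.332 mg; EDTA disodium salt 11.285 mg; gellan gum 0.680 g; HEPES 0.836 g; Tricine 0.854 g

Ratio of target to recipe volume: 61 / 200 = 0.305.
bromocresol purple: 1.09 mg × (61 mL / 200 mL) = 0.332 mg
EDTA disodium salt: 0.037 g × (61 mL / 200 mL) = 0.011285 g = 11.285 mg
gellan gum: 2.23 g × (61 mL / 200 mL) = 0.680 g
HEPES: 2.74 g × (61 mL / 200 mL) = 0.836 g
Tricine: 2.8 g × (61 mL / 200 mL) = 0.854 g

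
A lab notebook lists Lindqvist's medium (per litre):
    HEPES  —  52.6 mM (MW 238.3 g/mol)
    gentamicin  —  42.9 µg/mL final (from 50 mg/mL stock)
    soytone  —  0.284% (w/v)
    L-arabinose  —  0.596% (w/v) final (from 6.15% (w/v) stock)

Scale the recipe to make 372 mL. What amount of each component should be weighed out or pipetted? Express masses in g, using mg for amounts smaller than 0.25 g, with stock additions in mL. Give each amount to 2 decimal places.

HEPES 4.66 g; gentamicin 0.32 mL; soytone 1.06 g; L-arabinose 36.05 mL

Working volume: 372 mL = 0.372 L.
HEPES: 52.6 mmol/L × 238.3 g/mol × 0.372 L ÷ 1000 = 4.66 g
gentamicin: dilute stock: 42.9 µg/mL × 372 mL ÷ 50000 µg/mL = 0.32 mL
soytone: 0.284 g per 100 mL × 372 mL ÷ 100 = 1.06 g
L-arabinose: dilute stock: 0.596% ÷ 6.15% × 372 mL = 36.05 mL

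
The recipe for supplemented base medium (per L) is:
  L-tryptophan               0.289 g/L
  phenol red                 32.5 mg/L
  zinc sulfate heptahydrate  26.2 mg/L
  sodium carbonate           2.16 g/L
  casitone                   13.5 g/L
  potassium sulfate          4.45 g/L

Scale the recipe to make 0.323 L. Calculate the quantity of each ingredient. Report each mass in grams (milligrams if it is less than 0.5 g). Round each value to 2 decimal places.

L-tryptophan 93.35 mg; phenol red 10.50 mg; zinc sulfate heptahydrate 8.46 mg; sodium carbonate 0.70 g; casitone 4.36 g; potassium sulfate 1.44 g

Working volume: 0.323 L.
L-tryptophan: 0.289 g/L × 0.323 L = 0.093347 g = 93.35 mg
phenol red: 32.5 mg/L × 0.323 L = 10.50 mg
zinc sulfate heptahydrate: 26.2 mg/L × 0.323 L = 8.46 mg
sodium carbonate: 2.16 g/L × 0.323 L = 0.70 g
casitone: 13.5 g/L × 0.323 L = 4.36 g
potassium sulfate: 4.45 g/L × 0.323 L = 1.44 g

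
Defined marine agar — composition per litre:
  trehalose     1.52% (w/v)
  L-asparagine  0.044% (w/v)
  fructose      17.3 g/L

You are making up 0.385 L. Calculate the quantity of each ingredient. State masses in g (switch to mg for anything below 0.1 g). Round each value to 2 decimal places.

trehalose 5.85 g; L-asparagine 0.17 g; fructose 6.66 g

Working volume: 0.385 L.
trehalose: 1.52% w/v = 15.2 g/L → 15.2 × 0.385 L = 5.85 g
L-asparagine: 0.044% w/v = 0.44 g/L → 0.44 × 0.385 L = 0.17 g
fructose: 17.3 g/L × 0.385 L = 6.66 g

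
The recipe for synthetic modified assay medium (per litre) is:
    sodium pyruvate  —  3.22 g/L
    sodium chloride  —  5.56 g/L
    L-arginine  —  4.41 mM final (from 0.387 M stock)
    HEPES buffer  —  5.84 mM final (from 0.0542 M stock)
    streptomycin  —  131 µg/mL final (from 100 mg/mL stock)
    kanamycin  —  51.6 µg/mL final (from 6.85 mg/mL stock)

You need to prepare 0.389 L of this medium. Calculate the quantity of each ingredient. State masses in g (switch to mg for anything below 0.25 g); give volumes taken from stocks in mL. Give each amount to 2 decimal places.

Working volume: 0.389 L.
sodium pyruvate: 3.22 g/L × 0.389 L = 1.25 g
sodium chloride: 5.56 g/L × 0.389 L = 2.16 g
L-arginine: dilute stock: 4.41 mM × 389 mL ÷ 387 mM = 4.43 mL
HEPES buffer: C1V1 = C2V2 → 5.84 mM × 389 mL ÷ 54.2 mM = 41.91 mL
streptomycin: dilute stock: 131 µg/mL × 389 mL ÷ 100000 µg/mL = 0.51 mL
kanamycin: dilute stock: 51.6 µg/mL × 389 mL ÷ 6850 µg/mL = 2.93 mL

sodium pyruvate 1.25 g; sodium chloride 2.16 g; L-arginine 4.43 mL; HEPES buffer 41.91 mL; streptomycin 0.51 mL; kanamycin 2.93 mL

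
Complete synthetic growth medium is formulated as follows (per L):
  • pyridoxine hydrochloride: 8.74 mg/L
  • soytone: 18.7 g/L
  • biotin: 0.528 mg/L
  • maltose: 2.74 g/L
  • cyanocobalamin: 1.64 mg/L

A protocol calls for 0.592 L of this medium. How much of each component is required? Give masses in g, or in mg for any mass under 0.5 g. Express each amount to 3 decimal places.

pyridoxine hydrochloride 5.174 mg; soytone 11.070 g; biotin 0.313 mg; maltose 1.622 g; cyanocobalamin 0.971 mg

Scale factor relative to 1 L: 0.592.
pyridoxine hydrochloride: 8.74 mg/L × 0.592 L = 5.174 mg
soytone: 18.7 g/L × 0.592 L = 11.070 g
biotin: 0.528 mg/L × 0.592 L = 0.313 mg
maltose: 2.74 g/L × 0.592 L = 1.622 g
cyanocobalamin: 1.64 mg/L × 0.592 L = 0.971 mg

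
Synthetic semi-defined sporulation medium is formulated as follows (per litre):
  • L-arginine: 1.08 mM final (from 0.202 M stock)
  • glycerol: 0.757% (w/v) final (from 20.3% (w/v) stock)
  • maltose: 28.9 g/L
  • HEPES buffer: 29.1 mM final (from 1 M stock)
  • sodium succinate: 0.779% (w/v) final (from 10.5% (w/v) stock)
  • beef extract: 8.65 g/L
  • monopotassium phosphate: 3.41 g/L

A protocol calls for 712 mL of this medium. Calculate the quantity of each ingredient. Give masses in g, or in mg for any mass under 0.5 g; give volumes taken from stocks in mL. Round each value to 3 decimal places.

Target volume = 712 mL = 0.712 L.
L-arginine: dilute stock: 1.08 mM × 712 mL ÷ 202 mM = 3.807 mL
glycerol: C1V1 = C2V2 → 0.757% ÷ 20.3% × 712 mL = 26.551 mL
maltose: 28.9 g/L × 0.712 L = 20.577 g
HEPES buffer: C1V1 = C2V2 → 29.1 mM × 712 mL ÷ 1000 mM = 20.719 mL
sodium succinate: V = C2·V2/C1 = 0.779% ÷ 10.5% × 712 mL = 52.824 mL
beef extract: 8.65 g/L × 0.712 L = 6.159 g
monopotassium phosphate: 3.41 g/L × 0.712 L = 2.428 g

L-arginine 3.807 mL; glycerol 26.551 mL; maltose 20.577 g; HEPES buffer 20.719 mL; sodium succinate 52.824 mL; beef extract 6.159 g; monopotassium phosphate 2.428 g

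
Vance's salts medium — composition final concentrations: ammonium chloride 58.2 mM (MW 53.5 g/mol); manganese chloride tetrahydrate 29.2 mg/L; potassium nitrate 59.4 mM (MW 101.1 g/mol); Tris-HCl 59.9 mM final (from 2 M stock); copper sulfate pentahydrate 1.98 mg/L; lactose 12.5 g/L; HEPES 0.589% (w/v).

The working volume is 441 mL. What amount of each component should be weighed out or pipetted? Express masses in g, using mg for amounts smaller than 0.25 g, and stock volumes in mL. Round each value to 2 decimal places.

Target volume = 441 mL = 0.441 L.
ammonium chloride: 58.2 mmol/L × 53.5 g/mol × 0.441 L ÷ 1000 = 1.37 g
manganese chloride tetrahydrate: 29.2 mg/L × 0.441 L = 12.88 mg
potassium nitrate: 59.4 mmol/L × 101.1 g/mol × 0.441 L ÷ 1000 = 2.65 g
Tris-HCl: V = C2·V2/C1 = 59.9 mM × 441 mL ÷ 2000 mM = 13.21 mL
copper sulfate pentahydrate: 1.98 mg/L × 0.441 L = 0.87 mg
lactose: 12.5 g/L × 0.441 L = 5.51 g
HEPES: 0.589 g per 100 mL × 441 mL ÷ 100 = 2.60 g

ammonium chloride 1.37 g; manganese chloride tetrahydrate 12.88 mg; potassium nitrate 2.65 g; Tris-HCl 13.21 mL; copper sulfate pentahydrate 0.87 mg; lactose 5.51 g; HEPES 2.60 g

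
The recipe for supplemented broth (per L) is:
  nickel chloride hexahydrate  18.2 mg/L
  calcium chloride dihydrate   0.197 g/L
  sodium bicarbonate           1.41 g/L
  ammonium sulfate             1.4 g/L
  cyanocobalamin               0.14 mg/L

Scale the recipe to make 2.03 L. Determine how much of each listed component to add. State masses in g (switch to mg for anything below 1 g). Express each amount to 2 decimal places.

nickel chloride hexahydrate 36.95 mg; calcium chloride dihydrate 399.91 mg; sodium bicarbonate 2.86 g; ammonium sulfate 2.84 g; cyanocobalamin 0.28 mg

Scale factor relative to 1 L: 2.03.
nickel chloride hexahydrate: 18.2 mg/L × 2.03 L = 36.95 mg
calcium chloride dihydrate: 0.197 g/L × 2.03 L = 0.39991 g = 399.91 mg
sodium bicarbonate: 1.41 g/L × 2.03 L = 2.86 g
ammonium sulfate: 1.4 g/L × 2.03 L = 2.84 g
cyanocobalamin: 0.14 mg/L × 2.03 L = 0.28 mg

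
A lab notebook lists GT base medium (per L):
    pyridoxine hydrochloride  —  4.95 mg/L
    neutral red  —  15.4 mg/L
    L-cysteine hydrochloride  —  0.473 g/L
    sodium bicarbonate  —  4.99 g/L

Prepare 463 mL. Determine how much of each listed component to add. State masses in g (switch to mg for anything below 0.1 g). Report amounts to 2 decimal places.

Target volume = 463 mL = 0.463 L.
pyridoxine hydrochloride: 4.95 mg/L × 0.463 L = 2.29 mg
neutral red: 15.4 mg/L × 0.463 L = 7.13 mg
L-cysteine hydrochloride: 0.473 g/L × 0.463 L = 0.22 g
sodium bicarbonate: 4.99 g/L × 0.463 L = 2.31 g

pyridoxine hydrochloride 2.29 mg; neutral red 7.13 mg; L-cysteine hydrochloride 0.22 g; sodium bicarbonate 2.31 g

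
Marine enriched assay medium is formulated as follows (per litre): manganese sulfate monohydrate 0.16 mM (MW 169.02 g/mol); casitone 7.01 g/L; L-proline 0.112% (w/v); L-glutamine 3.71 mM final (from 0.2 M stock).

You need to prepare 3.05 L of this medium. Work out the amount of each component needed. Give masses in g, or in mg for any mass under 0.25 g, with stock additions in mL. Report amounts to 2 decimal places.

manganese sulfate monohydrate 82.48 mg; casitone 21.38 g; L-proline 3.42 g; L-glutamine 56.58 mL

Working volume: 3.05 L.
manganese sulfate monohydrate: 0.16 mmol/L × 169.02 mg/mmol × 3.05 L = 82.48 mg
casitone: 7.01 g/L × 3.05 L = 21.38 g
L-proline: 0.112% w/v = 1.12 g/L → 1.12 × 3.05 L = 3.42 g
L-glutamine: dilute stock: 3.71 mM × 3050 mL ÷ 200 mM = 56.58 mL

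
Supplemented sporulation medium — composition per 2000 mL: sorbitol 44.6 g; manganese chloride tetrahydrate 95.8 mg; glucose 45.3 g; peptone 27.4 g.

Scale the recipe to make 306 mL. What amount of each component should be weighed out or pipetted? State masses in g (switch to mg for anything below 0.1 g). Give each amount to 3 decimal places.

Ratio of target to recipe volume: 306 / 2000 = 0.153.
sorbitol: 44.6 g × (306 mL / 2000 mL) = 6.824 g
manganese chloride tetrahydrate: 95.8 mg × (306 mL / 2000 mL) = 14.657 mg
glucose: 45.3 g × (306 mL / 2000 mL) = 6.931 g
peptone: 27.4 g × (306 mL / 2000 mL) = 4.192 g

sorbitol 6.824 g; manganese chloride tetrahydrate 14.657 mg; glucose 6.931 g; peptone 4.192 g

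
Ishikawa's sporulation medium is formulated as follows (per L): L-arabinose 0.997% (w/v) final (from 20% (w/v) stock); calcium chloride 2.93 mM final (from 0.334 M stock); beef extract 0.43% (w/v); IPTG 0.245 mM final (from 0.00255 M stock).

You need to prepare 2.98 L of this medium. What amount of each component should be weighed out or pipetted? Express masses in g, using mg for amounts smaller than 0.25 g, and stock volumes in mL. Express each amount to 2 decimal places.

Working volume: 2.98 L.
L-arabinose: dilute stock: 0.997% ÷ 20% × 2980 mL = 148.55 mL
calcium chloride: dilute stock: 2.93 mM × 2980 mL ÷ 334 mM = 26.14 mL
beef extract: 0.43 g per 100 mL × 2980 mL ÷ 100 = 12.81 g
IPTG: C1V1 = C2V2 → 0.245 mM × 2980 mL ÷ 2.55 mM = 286.31 mL

L-arabinose 148.55 mL; calcium chloride 26.14 mL; beef extract 12.81 g; IPTG 286.31 mL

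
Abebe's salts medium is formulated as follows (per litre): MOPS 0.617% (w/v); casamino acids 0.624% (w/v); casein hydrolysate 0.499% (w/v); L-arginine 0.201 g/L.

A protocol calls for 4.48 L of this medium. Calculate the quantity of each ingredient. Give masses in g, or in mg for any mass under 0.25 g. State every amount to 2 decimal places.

Working volume: 4.48 L.
MOPS: 0.617 g per 100 mL × 4480 mL ÷ 100 = 27.64 g
casamino acids: 0.624% w/v = 6.24 g/L → 6.24 × 4.48 L = 27.96 g
casein hydrolysate: 0.499 g per 100 mL × 4480 mL ÷ 100 = 22.36 g
L-arginine: 0.201 g/L × 4.48 L = 0.90 g

MOPS 27.64 g; casamino acids 27.96 g; casein hydrolysate 22.36 g; L-arginine 0.90 g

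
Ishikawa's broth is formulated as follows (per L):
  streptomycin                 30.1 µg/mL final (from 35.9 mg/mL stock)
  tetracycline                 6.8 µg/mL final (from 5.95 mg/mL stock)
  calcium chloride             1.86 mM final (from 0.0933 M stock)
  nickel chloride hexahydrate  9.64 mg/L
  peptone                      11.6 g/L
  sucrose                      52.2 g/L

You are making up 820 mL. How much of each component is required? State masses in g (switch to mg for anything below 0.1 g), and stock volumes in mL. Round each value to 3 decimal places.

streptomycin 0.688 mL; tetracycline 0.937 mL; calcium chloride 16.347 mL; nickel chloride hexahydrate 7.905 mg; peptone 9.512 g; sucrose 42.804 g

Working volume: 820 mL = 0.82 L.
streptomycin: dilute stock: 30.1 µg/mL × 820 mL ÷ 35900 µg/mL = 0.688 mL
tetracycline: dilute stock: 6.8 µg/mL × 820 mL ÷ 5950 µg/mL = 0.937 mL
calcium chloride: dilute stock: 1.86 mM × 820 mL ÷ 93.3 mM = 16.347 mL
nickel chloride hexahydrate: 9.64 mg/L × 0.82 L = 7.905 mg
peptone: 11.6 g/L × 0.82 L = 9.512 g
sucrose: 52.2 g/L × 0.82 L = 42.804 g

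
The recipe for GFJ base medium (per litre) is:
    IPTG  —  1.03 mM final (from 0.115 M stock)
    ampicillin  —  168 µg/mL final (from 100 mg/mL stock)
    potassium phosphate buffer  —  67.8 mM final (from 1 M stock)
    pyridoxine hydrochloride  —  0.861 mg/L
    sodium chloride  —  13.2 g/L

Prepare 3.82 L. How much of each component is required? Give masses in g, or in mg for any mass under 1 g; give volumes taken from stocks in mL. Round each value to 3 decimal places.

IPTG 34.214 mL; ampicillin 6.418 mL; potassium phosphate buffer 258.996 mL; pyridoxine hydrochloride 3.289 mg; sodium chloride 50.424 g

Working volume: 3.82 L.
IPTG: V = C2·V2/C1 = 1.03 mM × 3820 mL ÷ 115 mM = 34.214 mL
ampicillin: C1V1 = C2V2 → 168 µg/mL × 3820 mL ÷ 100000 µg/mL = 6.418 mL
potassium phosphate buffer: dilute stock: 67.8 mM × 3820 mL ÷ 1000 mM = 258.996 mL
pyridoxine hydrochloride: 0.861 mg/L × 3.82 L = 3.289 mg
sodium chloride: 13.2 g/L × 3.82 L = 50.424 g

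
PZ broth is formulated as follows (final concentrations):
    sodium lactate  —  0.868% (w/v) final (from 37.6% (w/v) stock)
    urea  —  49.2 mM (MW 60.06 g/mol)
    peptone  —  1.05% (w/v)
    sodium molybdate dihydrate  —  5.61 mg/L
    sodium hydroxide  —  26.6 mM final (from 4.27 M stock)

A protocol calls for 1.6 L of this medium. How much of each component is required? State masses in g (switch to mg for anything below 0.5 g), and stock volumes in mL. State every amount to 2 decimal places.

Working volume: 1.6 L.
sodium lactate: C1V1 = C2V2 → 0.868% ÷ 37.6% × 1600 mL = 36.94 mL
urea: 49.2 mmol/L × 60.06 g/mol × 1.6 L ÷ 1000 = 4.73 g
peptone: 1.05 g per 100 mL × 1600 mL ÷ 100 = 16.80 g
sodium molybdate dihydrate: 5.61 mg/L × 1.6 L = 8.98 mg
sodium hydroxide: V = C2·V2/C1 = 26.6 mM × 1600 mL ÷ 4270 mM = 9.97 mL

sodium lactate 36.94 mL; urea 4.73 g; peptone 16.80 g; sodium molybdate dihydrate 8.98 mg; sodium hydroxide 9.97 mL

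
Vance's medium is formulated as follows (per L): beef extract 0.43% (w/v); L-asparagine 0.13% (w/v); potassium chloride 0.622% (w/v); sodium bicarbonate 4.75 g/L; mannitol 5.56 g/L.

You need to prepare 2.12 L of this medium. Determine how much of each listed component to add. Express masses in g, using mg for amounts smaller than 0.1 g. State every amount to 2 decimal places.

Scale factor relative to 1 L: 2.12.
beef extract: 0.43 g per 100 mL × 2120 mL ÷ 100 = 9.12 g
L-asparagine: 0.13 g per 100 mL × 2120 mL ÷ 100 = 2.76 g
potassium chloride: 0.622% w/v = 6.22 g/L → 6.22 × 2.12 L = 13.19 g
sodium bicarbonate: 4.75 g/L × 2.12 L = 10.07 g
mannitol: 5.56 g/L × 2.12 L = 11.79 g

beef extract 9.12 g; L-asparagine 2.76 g; potassium chloride 13.19 g; sodium bicarbonate 10.07 g; mannitol 11.79 g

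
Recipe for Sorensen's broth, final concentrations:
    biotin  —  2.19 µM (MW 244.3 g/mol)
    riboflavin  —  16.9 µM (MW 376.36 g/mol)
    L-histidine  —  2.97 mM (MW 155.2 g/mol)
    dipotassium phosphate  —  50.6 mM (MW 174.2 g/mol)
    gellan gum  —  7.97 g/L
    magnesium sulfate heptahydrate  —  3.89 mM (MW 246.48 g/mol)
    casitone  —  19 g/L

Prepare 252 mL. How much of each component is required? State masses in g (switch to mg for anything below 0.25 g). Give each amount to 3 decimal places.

Target volume = 252 mL = 0.252 L.
biotin: 2.19 µmol/L × 244.3 g/mol × 0.252 L ÷ 1000 = 0.135 mg
riboflavin: 16.9 µmol/L × 376.36 g/mol × 0.252 L ÷ 1000 = 1.603 mg
L-histidine: 2.97 mmol/L × 155.2 mg/mmol × 0.252 L = 116.158 mg
dipotassium phosphate: 50.6 mmol/L × 174.2 g/mol × 0.252 L ÷ 1000 = 2.221 g
gellan gum: 7.97 g/L × 0.252 L = 2.008 g
magnesium sulfate heptahydrate: 3.89 mmol/L × 246.48 mg/mmol × 0.252 L = 241.619 mg
casitone: 19 g/L × 0.252 L = 4.788 g

biotin 0.135 mg; riboflavin 1.603 mg; L-histidine 116.158 mg; dipotassium phosphate 2.221 g; gellan gum 2.008 g; magnesium sulfate heptahydrate 241.619 mg; casitone 4.788 g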